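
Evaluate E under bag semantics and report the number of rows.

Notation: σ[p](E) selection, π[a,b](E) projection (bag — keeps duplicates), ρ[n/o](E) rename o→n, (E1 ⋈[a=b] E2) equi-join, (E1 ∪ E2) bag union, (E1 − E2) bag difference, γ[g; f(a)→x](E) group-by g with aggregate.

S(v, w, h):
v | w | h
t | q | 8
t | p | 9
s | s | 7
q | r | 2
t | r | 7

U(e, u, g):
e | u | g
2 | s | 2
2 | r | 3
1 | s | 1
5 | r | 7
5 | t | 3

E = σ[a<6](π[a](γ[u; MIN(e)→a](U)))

Row counts bottom-up:
  U → 5
  γ[u; MIN(e)→a](U) → 3
  π[a](γ[u; MIN(e)→a](U)) → 3
  σ[a<6](π[a](γ[u; MIN(e)→a](U))) → 3

|E| = 3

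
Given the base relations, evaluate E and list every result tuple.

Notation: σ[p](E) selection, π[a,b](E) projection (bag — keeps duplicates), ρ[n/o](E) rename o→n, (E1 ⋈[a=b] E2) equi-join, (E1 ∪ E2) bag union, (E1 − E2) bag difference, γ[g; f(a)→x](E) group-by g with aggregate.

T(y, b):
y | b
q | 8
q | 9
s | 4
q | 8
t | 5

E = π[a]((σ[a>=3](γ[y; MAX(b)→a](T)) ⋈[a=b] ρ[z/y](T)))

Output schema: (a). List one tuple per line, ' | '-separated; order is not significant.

Row counts bottom-up:
  T → 5
  γ[y; MAX(b)→a](T) → 3
  σ[a>=3](γ[y; MAX(b)→a](T)) → 3
  T → 5
  ρ[z/y](T) → 5
  (σ[a>=3](γ[y; MAX(b)→a](T)) ⋈[a=b] ρ[z/y](T)) → 3
  π[a]((σ[a>=3](γ[y; MAX(b)→a](T)) ⋈[a=b] ρ[z/y](T))) → 3

== RESULT ==
a
4
5
9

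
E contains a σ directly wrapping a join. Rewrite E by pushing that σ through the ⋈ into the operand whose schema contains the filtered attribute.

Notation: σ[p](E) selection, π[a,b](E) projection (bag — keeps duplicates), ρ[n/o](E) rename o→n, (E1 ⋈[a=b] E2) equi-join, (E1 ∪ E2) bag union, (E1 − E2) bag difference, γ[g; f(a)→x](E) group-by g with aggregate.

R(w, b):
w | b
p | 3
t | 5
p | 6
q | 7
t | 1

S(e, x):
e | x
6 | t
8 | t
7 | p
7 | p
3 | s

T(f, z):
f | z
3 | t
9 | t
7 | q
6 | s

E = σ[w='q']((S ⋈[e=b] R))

σ filters on w, owned by the right side.
E' = (S ⋈[e=b] σ[w='q'](R))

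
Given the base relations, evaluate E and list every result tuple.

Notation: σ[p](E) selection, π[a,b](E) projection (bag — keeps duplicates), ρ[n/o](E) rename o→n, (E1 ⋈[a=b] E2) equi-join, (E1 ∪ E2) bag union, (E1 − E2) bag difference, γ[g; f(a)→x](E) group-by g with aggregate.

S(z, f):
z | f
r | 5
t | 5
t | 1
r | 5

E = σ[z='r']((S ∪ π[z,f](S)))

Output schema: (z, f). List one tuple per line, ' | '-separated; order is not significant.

Per-node cardinality:
  S → 4
  S → 4
  π[z,f](S) → 4
  (S ∪ π[z,f](S)) → 8
  σ[z='r']((S ∪ π[z,f](S))) → 4

== RESULT ==
z | f
r | 5
r | 5
r | 5
r | 5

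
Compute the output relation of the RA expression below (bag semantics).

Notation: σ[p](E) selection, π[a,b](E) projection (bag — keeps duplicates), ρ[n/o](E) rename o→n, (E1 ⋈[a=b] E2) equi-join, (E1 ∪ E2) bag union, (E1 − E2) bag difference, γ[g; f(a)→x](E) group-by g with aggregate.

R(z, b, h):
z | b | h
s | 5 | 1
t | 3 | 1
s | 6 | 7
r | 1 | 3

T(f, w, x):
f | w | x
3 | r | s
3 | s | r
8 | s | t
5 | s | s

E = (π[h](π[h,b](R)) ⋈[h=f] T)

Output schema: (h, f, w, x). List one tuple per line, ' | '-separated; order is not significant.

Row counts bottom-up:
  R → 4
  π[h,b](R) → 4
  π[h](π[h,b](R)) → 4
  T → 4
  (π[h](π[h,b](R)) ⋈[h=f] T) → 2

== RESULT ==
h | f | w | x
3 | 3 | r | s
3 | 3 | s | r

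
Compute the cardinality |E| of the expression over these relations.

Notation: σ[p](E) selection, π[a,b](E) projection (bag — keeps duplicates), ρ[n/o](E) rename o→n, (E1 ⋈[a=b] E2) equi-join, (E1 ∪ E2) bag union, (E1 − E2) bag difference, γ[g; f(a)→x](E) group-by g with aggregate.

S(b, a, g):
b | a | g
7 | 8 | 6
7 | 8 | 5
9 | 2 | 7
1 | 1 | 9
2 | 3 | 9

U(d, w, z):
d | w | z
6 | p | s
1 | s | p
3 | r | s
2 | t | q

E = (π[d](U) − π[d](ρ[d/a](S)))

Stepwise |·|:
  U → 4
  π[d](U) → 4
  S → 5
  ρ[d/a](S) → 5
  π[d](ρ[d/a](S)) → 5
  (π[d](U) − π[d](ρ[d/a](S))) → 1

|E| = 1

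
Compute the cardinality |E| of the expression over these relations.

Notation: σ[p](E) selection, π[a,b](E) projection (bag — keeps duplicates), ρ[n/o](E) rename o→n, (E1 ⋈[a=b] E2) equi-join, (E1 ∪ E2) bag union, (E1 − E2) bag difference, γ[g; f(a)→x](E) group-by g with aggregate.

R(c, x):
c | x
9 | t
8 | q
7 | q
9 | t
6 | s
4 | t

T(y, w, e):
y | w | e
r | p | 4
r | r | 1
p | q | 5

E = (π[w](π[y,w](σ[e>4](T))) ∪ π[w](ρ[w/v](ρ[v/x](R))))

Per-node cardinality:
  T → 3
  σ[e>4](T) → 1
  π[y,w](σ[e>4](T)) → 1
  π[w](π[y,w](σ[e>4](T))) → 1
  R → 6
  ρ[v/x](R) → 6
  ρ[w/v](ρ[v/x](R)) → 6
  π[w](ρ[w/v](ρ[v/x](R))) → 6
  (π[w](π[y,w](σ[e>4](T))) ∪ π[w](ρ[w/v](ρ[v/x](R)))) → 7

|E| = 7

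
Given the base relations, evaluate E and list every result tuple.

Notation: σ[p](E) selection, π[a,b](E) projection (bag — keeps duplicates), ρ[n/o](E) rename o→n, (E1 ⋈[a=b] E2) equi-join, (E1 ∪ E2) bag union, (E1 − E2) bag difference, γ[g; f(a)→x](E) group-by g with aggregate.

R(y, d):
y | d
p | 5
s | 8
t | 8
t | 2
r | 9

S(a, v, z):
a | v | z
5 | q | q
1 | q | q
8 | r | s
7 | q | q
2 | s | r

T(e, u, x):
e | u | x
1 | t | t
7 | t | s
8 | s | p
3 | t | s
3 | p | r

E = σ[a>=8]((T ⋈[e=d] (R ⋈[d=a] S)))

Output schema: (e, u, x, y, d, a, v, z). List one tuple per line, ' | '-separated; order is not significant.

Stepwise |·|:
  T → 5
  R → 5
  S → 5
  (R ⋈[d=a] S) → 4
  (T ⋈[e=d] (R ⋈[d=a] S)) → 2
  σ[a>=8]((T ⋈[e=d] (R ⋈[d=a] S))) → 2

== RESULT ==
e | u | x | y | d | a | v | z
8 | s | p | s | 8 | 8 | r | s
8 | s | p | t | 8 | 8 | r | s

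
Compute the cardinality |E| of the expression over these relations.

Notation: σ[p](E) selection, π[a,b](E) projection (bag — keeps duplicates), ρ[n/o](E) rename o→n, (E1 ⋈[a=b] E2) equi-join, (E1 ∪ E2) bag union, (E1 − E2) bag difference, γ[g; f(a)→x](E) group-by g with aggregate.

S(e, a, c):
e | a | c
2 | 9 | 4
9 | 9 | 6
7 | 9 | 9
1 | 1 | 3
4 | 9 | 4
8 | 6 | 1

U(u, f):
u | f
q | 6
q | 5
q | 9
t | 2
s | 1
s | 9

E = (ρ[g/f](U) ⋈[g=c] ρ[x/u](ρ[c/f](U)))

Row counts bottom-up:
  U → 6
  ρ[g/f](U) → 6
  U → 6
  ρ[c/f](U) → 6
  ρ[x/u](ρ[c/f](U)) → 6
  (ρ[g/f](U) ⋈[g=c] ρ[x/u](ρ[c/f](U))) → 8

|E| = 8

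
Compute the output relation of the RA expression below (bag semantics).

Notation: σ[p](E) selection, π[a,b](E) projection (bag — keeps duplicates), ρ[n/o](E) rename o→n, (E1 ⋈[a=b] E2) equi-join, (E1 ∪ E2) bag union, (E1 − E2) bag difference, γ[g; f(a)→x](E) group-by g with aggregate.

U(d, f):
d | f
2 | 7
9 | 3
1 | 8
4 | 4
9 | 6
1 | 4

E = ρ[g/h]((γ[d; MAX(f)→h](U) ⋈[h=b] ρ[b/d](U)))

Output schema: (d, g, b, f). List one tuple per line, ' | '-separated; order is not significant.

Stepwise |·|:
  U → 6
  γ[d; MAX(f)→h](U) → 4
  U → 6
  ρ[b/d](U) → 6
  (γ[d; MAX(f)→h](U) ⋈[h=b] ρ[b/d](U)) → 1
  ρ[g/h]((γ[d; MAX(f)→h](U) ⋈[h=b] ρ[b/d](U))) → 1

== RESULT ==
d | g | b | f
4 | 4 | 4 | 4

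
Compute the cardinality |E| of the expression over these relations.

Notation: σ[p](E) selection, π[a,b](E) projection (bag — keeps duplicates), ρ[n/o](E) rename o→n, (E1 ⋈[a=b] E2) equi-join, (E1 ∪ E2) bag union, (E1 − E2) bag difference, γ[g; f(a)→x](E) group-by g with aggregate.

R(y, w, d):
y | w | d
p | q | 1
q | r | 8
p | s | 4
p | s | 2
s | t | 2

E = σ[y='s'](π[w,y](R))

Row counts bottom-up:
  R → 5
  π[w,y](R) → 5
  σ[y='s'](π[w,y](R)) → 1

|E| = 1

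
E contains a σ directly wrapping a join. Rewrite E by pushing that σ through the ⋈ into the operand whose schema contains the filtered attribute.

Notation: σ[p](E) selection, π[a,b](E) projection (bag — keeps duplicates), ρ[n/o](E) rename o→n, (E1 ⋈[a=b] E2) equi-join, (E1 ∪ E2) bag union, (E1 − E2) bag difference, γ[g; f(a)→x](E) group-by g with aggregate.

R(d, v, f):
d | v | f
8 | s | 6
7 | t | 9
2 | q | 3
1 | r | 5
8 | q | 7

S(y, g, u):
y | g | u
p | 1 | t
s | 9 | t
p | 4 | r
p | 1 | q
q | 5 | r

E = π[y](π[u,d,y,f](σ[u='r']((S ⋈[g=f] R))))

σ filters on u, owned by the left side.
E' = π[y](π[u,d,y,f]((σ[u='r'](S) ⋈[g=f] R)))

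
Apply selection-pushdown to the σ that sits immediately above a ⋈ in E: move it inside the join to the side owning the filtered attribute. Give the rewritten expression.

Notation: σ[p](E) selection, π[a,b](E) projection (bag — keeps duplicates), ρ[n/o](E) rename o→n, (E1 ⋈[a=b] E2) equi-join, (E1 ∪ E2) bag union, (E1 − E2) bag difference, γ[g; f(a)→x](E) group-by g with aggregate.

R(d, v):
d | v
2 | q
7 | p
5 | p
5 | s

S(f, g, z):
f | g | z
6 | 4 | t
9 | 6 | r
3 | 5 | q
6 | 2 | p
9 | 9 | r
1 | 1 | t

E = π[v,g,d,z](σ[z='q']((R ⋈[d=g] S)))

σ filters on z, owned by the right side.
E' = π[v,g,d,z]((R ⋈[d=g] σ[z='q'](S)))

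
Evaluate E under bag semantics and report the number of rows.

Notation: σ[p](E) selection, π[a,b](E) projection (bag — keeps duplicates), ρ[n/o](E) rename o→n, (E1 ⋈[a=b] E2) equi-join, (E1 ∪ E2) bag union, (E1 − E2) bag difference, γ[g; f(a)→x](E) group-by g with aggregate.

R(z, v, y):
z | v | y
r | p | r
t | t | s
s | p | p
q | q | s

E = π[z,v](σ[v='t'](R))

Stepwise |·|:
  R → 4
  σ[v='t'](R) → 1
  π[z,v](σ[v='t'](R)) → 1

|E| = 1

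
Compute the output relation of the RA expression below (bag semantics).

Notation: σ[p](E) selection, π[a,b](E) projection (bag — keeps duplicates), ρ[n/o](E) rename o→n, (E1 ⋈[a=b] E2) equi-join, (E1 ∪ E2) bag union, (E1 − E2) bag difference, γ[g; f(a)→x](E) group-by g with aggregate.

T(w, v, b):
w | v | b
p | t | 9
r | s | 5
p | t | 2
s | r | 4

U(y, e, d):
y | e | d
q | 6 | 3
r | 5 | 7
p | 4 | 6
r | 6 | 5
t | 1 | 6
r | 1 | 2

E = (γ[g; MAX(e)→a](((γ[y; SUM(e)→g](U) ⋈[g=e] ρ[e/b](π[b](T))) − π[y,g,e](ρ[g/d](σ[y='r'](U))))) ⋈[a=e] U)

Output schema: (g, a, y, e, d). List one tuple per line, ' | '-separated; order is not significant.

Row counts bottom-up:
  U → 6
  γ[y; SUM(e)→g](U) → 4
  T → 4
  π[b](T) → 4
  ρ[e/b](π[b](T)) → 4
  (γ[y; SUM(e)→g](U) ⋈[g=e] ρ[e/b](π[b](T))) → 1
  U → 6
  σ[y='r'](U) → 3
  ρ[g/d](σ[y='r'](U)) → 3
  π[y,g,e](ρ[g/d](σ[y='r'](U))) → 3
  ((γ[y; SUM(e)→g](U) ⋈[g=e] ρ[e/b](π[b](T))) − π[y,g,e](ρ[g/d](σ[y='r'](U)))) → 1
  γ[g; MAX(e)→a](((γ[y; SUM(e)→g](U) ⋈[g=e] ρ[e/b](π[b](T))) − π[y,g,e](ρ[g/d](σ[y='r'](U))))) → 1
  U → 6
  (γ[g; MAX(e)→a](((γ[y; SUM(e)→g](U) ⋈[g=e] ρ[e/b](π[b](T))) − π[y,g,e](ρ[g/d](σ[y='r'](U))))) ⋈[a=e] U) → 1

== RESULT ==
g | a | y | e | d
4 | 4 | p | 4 | 6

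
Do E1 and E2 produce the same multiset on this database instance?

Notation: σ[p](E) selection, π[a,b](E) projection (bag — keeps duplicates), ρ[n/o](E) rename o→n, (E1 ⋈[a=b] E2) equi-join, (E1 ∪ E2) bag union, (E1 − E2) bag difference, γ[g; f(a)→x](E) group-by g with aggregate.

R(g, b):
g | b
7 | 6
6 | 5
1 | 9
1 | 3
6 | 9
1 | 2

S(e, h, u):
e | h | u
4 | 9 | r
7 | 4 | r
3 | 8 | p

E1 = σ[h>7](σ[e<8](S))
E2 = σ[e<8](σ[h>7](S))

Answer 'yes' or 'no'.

E1 subexpression sizes:
  S → 3
  σ[e<8](S) → 3
  σ[h>7](σ[e<8](S)) → 2
E2 subexpression sizes:
  S → 3
  σ[h>7](S) → 2
  σ[e<8](σ[h>7](S)) → 2

E1 and E2 produce the same multiset:
e | h | u
3 | 8 | p
4 | 9 | r

yes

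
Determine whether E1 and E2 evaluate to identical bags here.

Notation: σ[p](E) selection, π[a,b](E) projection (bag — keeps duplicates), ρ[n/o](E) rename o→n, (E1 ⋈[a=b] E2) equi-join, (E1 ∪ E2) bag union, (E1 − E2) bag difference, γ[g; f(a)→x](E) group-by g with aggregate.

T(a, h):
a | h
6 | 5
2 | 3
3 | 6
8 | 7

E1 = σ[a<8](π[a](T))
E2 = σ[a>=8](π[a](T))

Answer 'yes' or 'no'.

E1 subexpression sizes:
  T → 4
  π[a](T) → 4
  σ[a<8](π[a](T)) → 3
E2 subexpression sizes:
  T → 4
  π[a](T) → 4
  σ[a>=8](π[a](T)) → 1

E1 result:
a
2
3
6
E2 result:
a
8
Witness: (6,) appears 1× in E1 but 0× in E2.

no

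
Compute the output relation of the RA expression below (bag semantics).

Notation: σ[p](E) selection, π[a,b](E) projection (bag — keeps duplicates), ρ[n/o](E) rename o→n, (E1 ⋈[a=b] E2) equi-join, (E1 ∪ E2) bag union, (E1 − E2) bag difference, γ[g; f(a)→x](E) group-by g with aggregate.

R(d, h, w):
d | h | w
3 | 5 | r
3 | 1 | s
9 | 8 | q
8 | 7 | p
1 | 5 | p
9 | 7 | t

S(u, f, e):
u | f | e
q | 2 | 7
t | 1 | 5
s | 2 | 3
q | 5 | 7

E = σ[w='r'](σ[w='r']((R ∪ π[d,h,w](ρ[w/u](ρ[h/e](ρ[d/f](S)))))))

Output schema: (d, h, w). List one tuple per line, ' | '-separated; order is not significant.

Subexpression sizes:
  R → 6
  S → 4
  ρ[d/f](S) → 4
  ρ[h/e](ρ[d/f](S)) → 4
  ρ[w/u](ρ[h/e](ρ[d/f](S))) → 4
  π[d,h,w](ρ[w/u](ρ[h/e](ρ[d/f](S)))) → 4
  (R ∪ π[d,h,w](ρ[w/u](ρ[h/e](ρ[d/f](S))))) → 10
  σ[w='r']((R ∪ π[d,h,w](ρ[w/u](ρ[h/e](ρ[d/f](S)))))) → 1
  σ[w='r'](σ[w='r']((R ∪ π[d,h,w](ρ[w/u](ρ[h/e](ρ[d/f](S))))))) → 1

== RESULT ==
d | h | w
3 | 5 | r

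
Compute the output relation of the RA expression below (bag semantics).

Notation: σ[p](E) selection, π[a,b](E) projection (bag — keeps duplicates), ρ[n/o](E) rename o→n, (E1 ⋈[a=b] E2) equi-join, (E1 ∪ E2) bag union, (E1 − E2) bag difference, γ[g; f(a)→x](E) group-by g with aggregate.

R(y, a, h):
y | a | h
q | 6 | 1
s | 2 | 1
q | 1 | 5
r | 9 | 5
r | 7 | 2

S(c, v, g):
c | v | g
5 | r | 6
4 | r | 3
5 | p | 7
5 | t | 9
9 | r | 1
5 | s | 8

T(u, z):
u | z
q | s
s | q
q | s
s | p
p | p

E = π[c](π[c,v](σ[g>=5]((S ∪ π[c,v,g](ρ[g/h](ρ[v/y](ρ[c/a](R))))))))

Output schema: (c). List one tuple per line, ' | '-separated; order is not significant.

Stepwise |·|:
  S → 6
  R → 5
  ρ[c/a](R) → 5
  ρ[v/y](ρ[c/a](R)) → 5
  ρ[g/h](ρ[v/y](ρ[c/a](R))) → 5
  π[c,v,g](ρ[g/h](ρ[v/y](ρ[c/a](R)))) → 5
  (S ∪ π[c,v,g](ρ[g/h](ρ[v/y](ρ[c/a](R))))) → 11
  σ[g>=5]((S ∪ π[c,v,g](ρ[g/h](ρ[v/y](ρ[c/a](R)))))) → 6
  π[c,v](σ[g>=5]((S ∪ π[c,v,g](ρ[g/h](ρ[v/y](ρ[c/a](R))))))) → 6
  π[c](π[c,v](σ[g>=5]((S ∪ π[c,v,g](ρ[g/h](ρ[v/y](ρ[c/a](R)))))))) → 6

== RESULT ==
c
1
5
5
5
5
9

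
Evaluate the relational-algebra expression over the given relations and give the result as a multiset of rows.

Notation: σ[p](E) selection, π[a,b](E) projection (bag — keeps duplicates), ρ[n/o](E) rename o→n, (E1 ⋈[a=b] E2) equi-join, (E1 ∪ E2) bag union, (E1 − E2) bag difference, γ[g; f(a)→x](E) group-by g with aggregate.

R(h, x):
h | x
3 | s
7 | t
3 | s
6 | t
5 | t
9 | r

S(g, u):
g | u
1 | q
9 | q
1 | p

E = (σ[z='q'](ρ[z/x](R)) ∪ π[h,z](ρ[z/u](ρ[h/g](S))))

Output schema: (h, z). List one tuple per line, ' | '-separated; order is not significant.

Per-node cardinality:
  R → 6
  ρ[z/x](R) → 6
  σ[z='q'](ρ[z/x](R)) → 0
  S → 3
  ρ[h/g](S) → 3
  ρ[z/u](ρ[h/g](S)) → 3
  π[h,z](ρ[z/u](ρ[h/g](S))) → 3
  (σ[z='q'](ρ[z/x](R)) ∪ π[h,z](ρ[z/u](ρ[h/g](S)))) → 3

== RESULT ==
h | z
1 | p
1 | q
9 | q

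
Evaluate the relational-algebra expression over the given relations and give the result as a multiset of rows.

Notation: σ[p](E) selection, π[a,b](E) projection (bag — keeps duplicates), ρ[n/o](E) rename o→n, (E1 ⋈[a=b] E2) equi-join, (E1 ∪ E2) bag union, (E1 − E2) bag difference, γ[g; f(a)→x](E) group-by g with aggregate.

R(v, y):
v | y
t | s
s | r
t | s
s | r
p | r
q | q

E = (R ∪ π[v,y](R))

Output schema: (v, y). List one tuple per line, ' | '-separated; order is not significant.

Stepwise |·|:
  R → 6
  R → 6
  π[v,y](R) → 6
  (R ∪ π[v,y](R)) → 12

== RESULT ==
v | y
p | r
p | r
q | q
q | q
s | r
s | r
s | r
s | r
t | s
t | s
t | s
t | s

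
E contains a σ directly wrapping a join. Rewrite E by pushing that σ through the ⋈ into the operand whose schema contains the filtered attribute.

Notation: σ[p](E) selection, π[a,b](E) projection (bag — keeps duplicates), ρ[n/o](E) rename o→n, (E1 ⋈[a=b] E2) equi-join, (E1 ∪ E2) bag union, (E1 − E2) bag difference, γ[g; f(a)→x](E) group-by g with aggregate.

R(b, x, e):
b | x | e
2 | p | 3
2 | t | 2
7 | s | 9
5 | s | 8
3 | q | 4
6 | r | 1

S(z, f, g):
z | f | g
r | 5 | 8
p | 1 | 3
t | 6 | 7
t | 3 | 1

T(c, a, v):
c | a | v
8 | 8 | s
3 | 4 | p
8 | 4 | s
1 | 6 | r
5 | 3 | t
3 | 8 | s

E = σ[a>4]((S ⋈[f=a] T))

σ filters on a, owned by the right side.
E' = (S ⋈[f=a] σ[a>4](T))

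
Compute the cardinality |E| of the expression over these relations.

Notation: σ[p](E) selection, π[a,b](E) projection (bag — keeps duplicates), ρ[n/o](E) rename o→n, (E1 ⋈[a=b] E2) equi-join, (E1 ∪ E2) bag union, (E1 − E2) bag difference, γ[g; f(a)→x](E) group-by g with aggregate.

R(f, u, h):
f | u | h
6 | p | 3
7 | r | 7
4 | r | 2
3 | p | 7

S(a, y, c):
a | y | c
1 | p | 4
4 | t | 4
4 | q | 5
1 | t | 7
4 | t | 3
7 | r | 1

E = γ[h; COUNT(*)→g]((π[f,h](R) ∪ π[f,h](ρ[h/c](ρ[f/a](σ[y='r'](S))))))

Subexpression sizes:
  R → 4
  π[f,h](R) → 4
  S → 6
  σ[y='r'](S) → 1
  ρ[f/a](σ[y='r'](S)) → 1
  ρ[h/c](ρ[f/a](σ[y='r'](S))) → 1
  π[f,h](ρ[h/c](ρ[f/a](σ[y='r'](S)))) → 1
  (π[f,h](R) ∪ π[f,h](ρ[h/c](ρ[f/a](σ[y='r'](S))))) → 5
  γ[h; COUNT(*)→g]((π[f,h](R) ∪ π[f,h](ρ[h/c](ρ[f/a](σ[y='r'](S)))))) → 4

|E| = 4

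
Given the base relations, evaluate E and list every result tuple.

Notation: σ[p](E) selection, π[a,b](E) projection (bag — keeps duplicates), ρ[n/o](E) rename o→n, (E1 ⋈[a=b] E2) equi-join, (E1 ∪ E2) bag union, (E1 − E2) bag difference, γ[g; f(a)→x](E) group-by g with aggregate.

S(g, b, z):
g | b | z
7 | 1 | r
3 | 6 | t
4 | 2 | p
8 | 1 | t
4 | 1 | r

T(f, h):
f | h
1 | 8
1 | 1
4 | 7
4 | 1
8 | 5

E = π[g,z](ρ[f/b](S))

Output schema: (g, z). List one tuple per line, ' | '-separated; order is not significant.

Per-node cardinality:
  S → 5
  ρ[f/b](S) → 5
  π[g,z](ρ[f/b](S)) → 5

== RESULT ==
g | z
3 | t
4 | p
4 | r
7 | r
8 | t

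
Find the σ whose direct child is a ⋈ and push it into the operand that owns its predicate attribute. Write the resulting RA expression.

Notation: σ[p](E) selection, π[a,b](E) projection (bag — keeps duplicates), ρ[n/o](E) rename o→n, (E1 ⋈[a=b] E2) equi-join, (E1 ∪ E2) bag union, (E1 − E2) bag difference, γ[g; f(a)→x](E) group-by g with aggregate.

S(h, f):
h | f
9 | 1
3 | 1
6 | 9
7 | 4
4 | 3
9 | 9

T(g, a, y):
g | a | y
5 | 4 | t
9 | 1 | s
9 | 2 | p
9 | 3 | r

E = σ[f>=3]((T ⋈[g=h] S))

σ filters on f, owned by the right side.
E' = (T ⋈[g=h] σ[f>=3](S))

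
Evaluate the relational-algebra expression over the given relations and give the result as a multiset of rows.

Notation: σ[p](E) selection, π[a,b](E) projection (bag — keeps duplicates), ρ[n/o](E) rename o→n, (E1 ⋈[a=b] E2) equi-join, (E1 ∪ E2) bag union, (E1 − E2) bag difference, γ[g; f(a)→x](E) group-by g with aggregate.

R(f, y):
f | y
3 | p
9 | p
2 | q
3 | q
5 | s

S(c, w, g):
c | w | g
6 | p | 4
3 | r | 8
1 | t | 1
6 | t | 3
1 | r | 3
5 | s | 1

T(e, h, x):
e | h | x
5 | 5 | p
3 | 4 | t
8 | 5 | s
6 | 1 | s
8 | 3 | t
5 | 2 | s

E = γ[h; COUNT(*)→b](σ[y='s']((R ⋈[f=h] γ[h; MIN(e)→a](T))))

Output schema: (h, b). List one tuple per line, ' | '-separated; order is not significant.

Row counts bottom-up:
  R → 5
  T → 6
  γ[h; MIN(e)→a](T) → 5
  (R ⋈[f=h] γ[h; MIN(e)→a](T)) → 4
  σ[y='s']((R ⋈[f=h] γ[h; MIN(e)→a](T))) → 1
  γ[h; COUNT(*)→b](σ[y='s']((R ⋈[f=h] γ[h; MIN(e)→a](T)))) → 1

== RESULT ==
h | b
5 | 1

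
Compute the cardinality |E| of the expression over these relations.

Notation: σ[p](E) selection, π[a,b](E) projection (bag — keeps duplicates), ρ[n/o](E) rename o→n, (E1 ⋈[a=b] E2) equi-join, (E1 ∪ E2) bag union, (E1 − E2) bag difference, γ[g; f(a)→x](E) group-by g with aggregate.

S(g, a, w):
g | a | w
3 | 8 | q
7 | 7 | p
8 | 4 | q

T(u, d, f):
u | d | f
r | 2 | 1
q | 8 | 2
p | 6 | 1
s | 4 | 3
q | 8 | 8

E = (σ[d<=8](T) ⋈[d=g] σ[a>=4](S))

Per-node cardinality:
  T → 5
  σ[d<=8](T) → 5
  S → 3
  σ[a>=4](S) → 3
  (σ[d<=8](T) ⋈[d=g] σ[a>=4](S)) → 2

|E| = 2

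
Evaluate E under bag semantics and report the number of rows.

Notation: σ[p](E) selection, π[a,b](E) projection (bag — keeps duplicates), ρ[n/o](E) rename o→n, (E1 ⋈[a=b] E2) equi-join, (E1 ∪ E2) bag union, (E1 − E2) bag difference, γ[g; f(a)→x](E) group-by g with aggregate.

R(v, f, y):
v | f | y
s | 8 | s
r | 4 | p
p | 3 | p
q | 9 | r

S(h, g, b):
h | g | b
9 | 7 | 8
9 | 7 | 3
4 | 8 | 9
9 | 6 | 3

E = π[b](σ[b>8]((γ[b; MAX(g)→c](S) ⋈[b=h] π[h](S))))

Subexpression sizes:
  S → 4
  γ[b; MAX(g)→c](S) → 3
  S → 4
  π[h](S) → 4
  (γ[b; MAX(g)→c](S) ⋈[b=h] π[h](S)) → 3
  σ[b>8]((γ[b; MAX(g)→c](S) ⋈[b=h] π[h](S))) → 3
  π[b](σ[b>8]((γ[b; MAX(g)→c](S) ⋈[b=h] π[h](S)))) → 3

|E| = 3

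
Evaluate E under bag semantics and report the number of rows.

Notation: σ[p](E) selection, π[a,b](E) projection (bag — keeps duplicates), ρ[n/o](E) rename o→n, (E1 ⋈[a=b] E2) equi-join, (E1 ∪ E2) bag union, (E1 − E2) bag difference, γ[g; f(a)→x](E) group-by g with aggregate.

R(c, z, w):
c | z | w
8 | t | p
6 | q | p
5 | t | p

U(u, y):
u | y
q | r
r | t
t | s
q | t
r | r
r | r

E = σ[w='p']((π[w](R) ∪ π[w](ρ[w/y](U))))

Stepwise |·|:
  R → 3
  π[w](R) → 3
  U → 6
  ρ[w/y](U) → 6
  π[w](ρ[w/y](U)) → 6
  (π[w](R) ∪ π[w](ρ[w/y](U))) → 9
  σ[w='p']((π[w](R) ∪ π[w](ρ[w/y](U)))) → 3

|E| = 3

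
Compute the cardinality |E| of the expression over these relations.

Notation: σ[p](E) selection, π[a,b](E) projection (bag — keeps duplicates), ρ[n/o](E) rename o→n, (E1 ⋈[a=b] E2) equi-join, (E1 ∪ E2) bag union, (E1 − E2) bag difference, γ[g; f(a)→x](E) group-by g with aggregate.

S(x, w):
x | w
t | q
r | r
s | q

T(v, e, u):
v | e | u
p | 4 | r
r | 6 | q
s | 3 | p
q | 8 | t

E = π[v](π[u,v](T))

Row counts bottom-up:
  T → 4
  π[u,v](T) → 4
  π[v](π[u,v](T)) → 4

|E| = 4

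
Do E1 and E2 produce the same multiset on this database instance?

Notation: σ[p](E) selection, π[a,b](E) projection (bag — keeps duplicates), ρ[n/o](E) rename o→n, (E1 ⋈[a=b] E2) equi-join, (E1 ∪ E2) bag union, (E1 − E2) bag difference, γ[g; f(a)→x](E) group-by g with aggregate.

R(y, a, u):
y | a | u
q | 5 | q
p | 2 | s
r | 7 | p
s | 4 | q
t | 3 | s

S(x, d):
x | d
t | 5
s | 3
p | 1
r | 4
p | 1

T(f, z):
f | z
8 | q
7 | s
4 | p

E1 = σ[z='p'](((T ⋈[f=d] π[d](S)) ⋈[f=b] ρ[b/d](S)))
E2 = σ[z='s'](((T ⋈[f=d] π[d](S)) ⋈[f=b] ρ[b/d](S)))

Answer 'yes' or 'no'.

E1 subexpression sizes:
  T → 3
  S → 5
  π[d](S) → 5
  (T ⋈[f=d] π[d](S)) → 1
  S → 5
  ρ[b/d](S) → 5
  ((T ⋈[f=d] π[d](S)) ⋈[f=b] ρ[b/d](S)) → 1
  σ[z='p'](((T ⋈[f=d] π[d](S)) ⋈[f=b] ρ[b/d](S))) → 1
E2 subexpression sizes:
  T → 3
  S → 5
  π[d](S) → 5
  (T ⋈[f=d] π[d](S)) → 1
  S → 5
  ρ[b/d](S) → 5
  ((T ⋈[f=d] π[d](S)) ⋈[f=b] ρ[b/d](S)) → 1
  σ[z='s'](((T ⋈[f=d] π[d](S)) ⋈[f=b] ρ[b/d](S))) → 0

E1 result:
f | z | d | x | b
4 | p | 4 | r | 4
E2 result:
f | z | d | x | b
(0 rows)
Witness: (4, 'p', 4, 'r', 4) appears 1× in E1 but 0× in E2.

no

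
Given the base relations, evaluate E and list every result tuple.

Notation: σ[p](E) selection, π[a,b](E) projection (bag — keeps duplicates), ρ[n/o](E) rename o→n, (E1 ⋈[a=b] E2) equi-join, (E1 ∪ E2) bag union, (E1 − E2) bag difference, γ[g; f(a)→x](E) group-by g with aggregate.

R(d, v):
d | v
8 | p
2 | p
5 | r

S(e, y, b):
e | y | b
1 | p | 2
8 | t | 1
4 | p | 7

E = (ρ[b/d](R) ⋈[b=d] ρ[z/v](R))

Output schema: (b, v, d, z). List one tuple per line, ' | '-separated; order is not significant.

Row counts bottom-up:
  R → 3
  ρ[b/d](R) → 3
  R → 3
  ρ[z/v](R) → 3
  (ρ[b/d](R) ⋈[b=d] ρ[z/v](R)) → 3

== RESULT ==
b | v | d | z
2 | p | 2 | p
5 | r | 5 | r
8 | p | 8 | p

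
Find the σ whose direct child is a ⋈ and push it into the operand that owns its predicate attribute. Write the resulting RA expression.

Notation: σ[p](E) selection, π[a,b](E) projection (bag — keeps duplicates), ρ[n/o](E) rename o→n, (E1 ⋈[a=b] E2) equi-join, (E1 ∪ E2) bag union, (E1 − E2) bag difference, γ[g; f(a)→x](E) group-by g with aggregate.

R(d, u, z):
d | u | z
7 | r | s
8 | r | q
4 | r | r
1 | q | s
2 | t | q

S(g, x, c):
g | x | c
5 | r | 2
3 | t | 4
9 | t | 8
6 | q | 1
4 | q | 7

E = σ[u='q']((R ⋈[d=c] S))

σ filters on u, owned by the left side.
E' = (σ[u='q'](R) ⋈[d=c] S)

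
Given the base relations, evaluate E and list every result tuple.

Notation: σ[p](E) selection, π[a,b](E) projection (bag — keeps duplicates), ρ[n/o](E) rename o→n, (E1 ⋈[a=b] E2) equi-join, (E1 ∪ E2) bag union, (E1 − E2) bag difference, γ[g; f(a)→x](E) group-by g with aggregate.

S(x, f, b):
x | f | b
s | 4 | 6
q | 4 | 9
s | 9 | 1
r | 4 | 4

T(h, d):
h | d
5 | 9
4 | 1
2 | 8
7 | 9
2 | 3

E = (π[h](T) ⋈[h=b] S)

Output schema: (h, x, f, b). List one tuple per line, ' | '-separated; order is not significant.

Row counts bottom-up:
  T → 5
  π[h](T) → 5
  S → 4
  (π[h](T) ⋈[h=b] S) → 1

== RESULT ==
h | x | f | b
4 | r | 4 | 4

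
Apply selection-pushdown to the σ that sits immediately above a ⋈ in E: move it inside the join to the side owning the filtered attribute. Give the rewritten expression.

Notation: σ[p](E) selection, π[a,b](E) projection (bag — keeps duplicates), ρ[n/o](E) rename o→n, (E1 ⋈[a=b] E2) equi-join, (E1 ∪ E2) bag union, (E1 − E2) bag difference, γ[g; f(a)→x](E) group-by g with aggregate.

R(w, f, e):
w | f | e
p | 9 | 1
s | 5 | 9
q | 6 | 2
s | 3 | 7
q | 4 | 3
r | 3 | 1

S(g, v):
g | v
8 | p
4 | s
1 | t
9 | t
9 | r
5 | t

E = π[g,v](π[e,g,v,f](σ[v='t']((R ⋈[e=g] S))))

σ filters on v, owned by the right side.
E' = π[g,v](π[e,g,v,f]((R ⋈[e=g] σ[v='t'](S))))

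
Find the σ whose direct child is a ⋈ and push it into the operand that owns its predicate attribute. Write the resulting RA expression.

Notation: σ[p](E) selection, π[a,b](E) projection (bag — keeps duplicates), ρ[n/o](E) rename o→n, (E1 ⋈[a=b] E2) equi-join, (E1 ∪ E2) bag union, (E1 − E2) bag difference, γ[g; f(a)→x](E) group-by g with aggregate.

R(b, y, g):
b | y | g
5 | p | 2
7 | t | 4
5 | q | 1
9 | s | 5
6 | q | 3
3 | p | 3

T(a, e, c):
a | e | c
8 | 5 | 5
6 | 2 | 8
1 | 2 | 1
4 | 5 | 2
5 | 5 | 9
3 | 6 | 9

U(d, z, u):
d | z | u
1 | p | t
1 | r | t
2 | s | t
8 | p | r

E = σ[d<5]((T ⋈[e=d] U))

σ filters on d, owned by the right side.
E' = (T ⋈[e=d] σ[d<5](U))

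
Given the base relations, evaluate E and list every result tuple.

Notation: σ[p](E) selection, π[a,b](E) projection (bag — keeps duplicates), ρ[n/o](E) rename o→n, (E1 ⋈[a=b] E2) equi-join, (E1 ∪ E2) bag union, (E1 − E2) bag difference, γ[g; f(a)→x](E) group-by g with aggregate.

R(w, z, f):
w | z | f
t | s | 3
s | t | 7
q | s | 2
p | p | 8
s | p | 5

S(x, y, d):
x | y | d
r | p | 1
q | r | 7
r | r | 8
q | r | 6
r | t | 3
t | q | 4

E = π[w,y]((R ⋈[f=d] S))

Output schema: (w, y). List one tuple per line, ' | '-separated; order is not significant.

Stepwise |·|:
  R → 5
  S → 6
  (R ⋈[f=d] S) → 3
  π[w,y]((R ⋈[f=d] S)) → 3

== RESULT ==
w | y
p | r
s | r
t | t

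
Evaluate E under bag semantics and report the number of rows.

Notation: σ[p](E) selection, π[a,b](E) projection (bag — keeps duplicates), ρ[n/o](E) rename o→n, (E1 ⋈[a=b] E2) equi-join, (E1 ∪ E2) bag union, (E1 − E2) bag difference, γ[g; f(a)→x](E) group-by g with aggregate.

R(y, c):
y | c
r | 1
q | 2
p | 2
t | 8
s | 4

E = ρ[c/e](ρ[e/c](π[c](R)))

Per-node cardinality:
  R → 5
  π[c](R) → 5
  ρ[e/c](π[c](R)) → 5
  ρ[c/e](ρ[e/c](π[c](R))) → 5

|E| = 5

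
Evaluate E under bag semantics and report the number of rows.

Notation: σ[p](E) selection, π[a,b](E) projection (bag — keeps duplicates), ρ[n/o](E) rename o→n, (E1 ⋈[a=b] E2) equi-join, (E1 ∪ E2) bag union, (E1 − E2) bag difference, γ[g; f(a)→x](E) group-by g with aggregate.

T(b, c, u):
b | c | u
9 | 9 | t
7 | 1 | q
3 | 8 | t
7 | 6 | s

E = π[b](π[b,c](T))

Subexpression sizes:
  T → 4
  π[b,c](T) → 4
  π[b](π[b,c](T)) → 4

|E| = 4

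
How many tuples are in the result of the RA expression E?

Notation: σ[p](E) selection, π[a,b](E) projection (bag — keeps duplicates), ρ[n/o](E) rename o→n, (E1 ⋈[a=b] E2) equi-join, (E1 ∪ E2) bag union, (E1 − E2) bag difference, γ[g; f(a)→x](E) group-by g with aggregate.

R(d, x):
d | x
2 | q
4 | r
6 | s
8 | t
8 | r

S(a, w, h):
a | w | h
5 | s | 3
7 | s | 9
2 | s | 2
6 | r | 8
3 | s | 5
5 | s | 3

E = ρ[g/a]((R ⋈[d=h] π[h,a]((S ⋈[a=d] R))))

Subexpression sizes:
  R → 5
  S → 6
  R → 5
  (S ⋈[a=d] R) → 2
  π[h,a]((S ⋈[a=d] R)) → 2
  (R ⋈[d=h] π[h,a]((S ⋈[a=d] R))) → 3
  ρ[g/a]((R ⋈[d=h] π[h,a]((S ⋈[a=d] R)))) → 3

|E| = 3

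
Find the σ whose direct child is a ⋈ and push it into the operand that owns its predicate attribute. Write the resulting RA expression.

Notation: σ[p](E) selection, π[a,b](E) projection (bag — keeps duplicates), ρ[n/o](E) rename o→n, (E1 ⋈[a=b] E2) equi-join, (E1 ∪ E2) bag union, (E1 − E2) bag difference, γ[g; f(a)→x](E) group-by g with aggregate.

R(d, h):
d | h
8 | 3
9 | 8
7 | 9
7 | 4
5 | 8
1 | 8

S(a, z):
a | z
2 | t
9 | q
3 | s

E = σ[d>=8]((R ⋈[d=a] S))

σ filters on d, owned by the left side.
E' = (σ[d>=8](R) ⋈[d=a] S)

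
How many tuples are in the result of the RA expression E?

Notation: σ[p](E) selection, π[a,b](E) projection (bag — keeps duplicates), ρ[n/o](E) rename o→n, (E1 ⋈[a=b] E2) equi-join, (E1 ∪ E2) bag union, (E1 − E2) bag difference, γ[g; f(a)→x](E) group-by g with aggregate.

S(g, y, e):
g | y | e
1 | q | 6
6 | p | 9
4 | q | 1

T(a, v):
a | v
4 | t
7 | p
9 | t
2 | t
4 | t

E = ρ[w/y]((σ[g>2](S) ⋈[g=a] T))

Per-node cardinality:
  S → 3
  σ[g>2](S) → 2
  T → 5
  (σ[g>2](S) ⋈[g=a] T) → 2
  ρ[w/y]((σ[g>2](S) ⋈[g=a] T)) → 2

|E| = 2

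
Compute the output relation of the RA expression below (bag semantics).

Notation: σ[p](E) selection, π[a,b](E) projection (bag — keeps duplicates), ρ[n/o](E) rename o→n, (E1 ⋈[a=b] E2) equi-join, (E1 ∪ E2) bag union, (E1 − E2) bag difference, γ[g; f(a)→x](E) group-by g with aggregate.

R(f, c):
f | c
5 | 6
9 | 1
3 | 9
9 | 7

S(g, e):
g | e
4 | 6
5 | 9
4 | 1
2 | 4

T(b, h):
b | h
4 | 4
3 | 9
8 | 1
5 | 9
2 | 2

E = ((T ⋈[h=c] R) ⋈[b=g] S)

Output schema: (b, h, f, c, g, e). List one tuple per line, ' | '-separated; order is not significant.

Row counts bottom-up:
  T → 5
  R → 4
  (T ⋈[h=c] R) → 3
  S → 4
  ((T ⋈[h=c] R) ⋈[b=g] S) → 1

== RESULT ==
b | h | f | c | g | e
5 | 9 | 3 | 9 | 5 | 9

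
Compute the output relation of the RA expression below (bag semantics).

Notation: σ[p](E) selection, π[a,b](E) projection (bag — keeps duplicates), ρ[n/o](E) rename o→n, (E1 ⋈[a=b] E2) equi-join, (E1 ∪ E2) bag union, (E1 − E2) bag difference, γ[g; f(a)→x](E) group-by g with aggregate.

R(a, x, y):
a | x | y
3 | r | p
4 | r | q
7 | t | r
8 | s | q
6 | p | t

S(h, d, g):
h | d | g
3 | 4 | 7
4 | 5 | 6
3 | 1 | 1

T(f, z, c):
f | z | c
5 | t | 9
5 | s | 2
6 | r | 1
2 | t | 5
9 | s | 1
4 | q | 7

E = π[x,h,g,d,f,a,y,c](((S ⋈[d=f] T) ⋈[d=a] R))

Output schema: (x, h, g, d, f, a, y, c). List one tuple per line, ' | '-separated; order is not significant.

Subexpression sizes:
  S → 3
  T → 6
  (S ⋈[d=f] T) → 3
  R → 5
  ((S ⋈[d=f] T) ⋈[d=a] R) → 1
  π[x,h,g,d,f,a,y,c](((S ⋈[d=f] T) ⋈[d=a] R)) → 1

== RESULT ==
x | h | g | d | f | a | y | c
r | 3 | 7 | 4 | 4 | 4 | q | 7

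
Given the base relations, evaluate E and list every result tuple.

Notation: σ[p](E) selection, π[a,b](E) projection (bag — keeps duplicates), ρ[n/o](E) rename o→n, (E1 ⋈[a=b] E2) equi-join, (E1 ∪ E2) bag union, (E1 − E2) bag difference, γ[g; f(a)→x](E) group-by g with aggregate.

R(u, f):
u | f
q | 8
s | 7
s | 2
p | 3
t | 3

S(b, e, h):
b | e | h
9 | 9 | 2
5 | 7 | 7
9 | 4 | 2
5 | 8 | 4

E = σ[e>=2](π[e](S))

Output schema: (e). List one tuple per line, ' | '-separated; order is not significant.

Subexpression sizes:
  S → 4
  π[e](S) → 4
  σ[e>=2](π[e](S)) → 4

== RESULT ==
e
4
7
8
9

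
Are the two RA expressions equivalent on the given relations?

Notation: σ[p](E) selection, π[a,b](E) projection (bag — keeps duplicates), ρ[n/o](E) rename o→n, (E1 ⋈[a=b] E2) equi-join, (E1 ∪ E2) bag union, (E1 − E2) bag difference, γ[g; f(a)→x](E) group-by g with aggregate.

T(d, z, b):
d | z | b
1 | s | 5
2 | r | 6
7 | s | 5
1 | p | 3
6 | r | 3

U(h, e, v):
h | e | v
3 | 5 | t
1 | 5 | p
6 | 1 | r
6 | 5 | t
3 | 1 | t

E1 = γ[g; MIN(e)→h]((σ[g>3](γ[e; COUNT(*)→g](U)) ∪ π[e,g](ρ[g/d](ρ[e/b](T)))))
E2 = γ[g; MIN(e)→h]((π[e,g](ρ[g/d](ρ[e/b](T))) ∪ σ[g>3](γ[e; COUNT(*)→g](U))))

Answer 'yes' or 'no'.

E1 stepwise |·|:
  U → 5
  γ[e; COUNT(*)→g](U) → 2
  σ[g>3](γ[e; COUNT(*)→g](U)) → 0
  T → 5
  ρ[e/b](T) → 5
  ρ[g/d](ρ[e/b](T)) → 5
  π[e,g](ρ[g/d](ρ[e/b](T))) → 5
  (σ[g>3](γ[e; COUNT(*)→g](U)) ∪ π[e,g](ρ[g/d](ρ[e/b](T)))) → 5
  γ[g; MIN(e)→h]((σ[g>3](γ[e; COUNT(*)→g](U)) ∪ π[e,g](ρ[g/d](ρ[e/b](T))))) → 4
E2 stepwise |·|:
  T → 5
  ρ[e/b](T) → 5
  ρ[g/d](ρ[e/b](T)) → 5
  π[e,g](ρ[g/d](ρ[e/b](T))) → 5
  U → 5
  γ[e; COUNT(*)→g](U) → 2
  σ[g>3](γ[e; COUNT(*)→g](U)) → 0
  (π[e,g](ρ[g/d](ρ[e/b](T))) ∪ σ[g>3](γ[e; COUNT(*)→g](U))) → 5
  γ[g; MIN(e)→h]((π[e,g](ρ[g/d](ρ[e/b](T))) ∪ σ[g>3](γ[e; COUNT(*)→g](U)))) → 4

E1 and E2 produce the same multiset:
g | h
1 | 3
2 | 6
6 | 3
7 | 5

yes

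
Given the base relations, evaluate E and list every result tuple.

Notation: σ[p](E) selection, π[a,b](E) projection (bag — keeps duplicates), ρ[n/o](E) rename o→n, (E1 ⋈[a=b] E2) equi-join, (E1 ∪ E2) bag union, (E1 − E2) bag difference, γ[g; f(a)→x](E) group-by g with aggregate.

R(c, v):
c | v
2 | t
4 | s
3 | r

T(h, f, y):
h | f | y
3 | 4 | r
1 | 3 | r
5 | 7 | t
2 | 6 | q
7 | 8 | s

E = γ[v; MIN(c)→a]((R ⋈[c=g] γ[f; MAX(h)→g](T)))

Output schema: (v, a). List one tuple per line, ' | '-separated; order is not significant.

Stepwise |·|:
  R → 3
  T → 5
  γ[f; MAX(h)→g](T) → 5
  (R ⋈[c=g] γ[f; MAX(h)→g](T)) → 2
  γ[v; MIN(c)→a]((R ⋈[c=g] γ[f; MAX(h)→g](T))) → 2

== RESULT ==
v | a
r | 3
t | 2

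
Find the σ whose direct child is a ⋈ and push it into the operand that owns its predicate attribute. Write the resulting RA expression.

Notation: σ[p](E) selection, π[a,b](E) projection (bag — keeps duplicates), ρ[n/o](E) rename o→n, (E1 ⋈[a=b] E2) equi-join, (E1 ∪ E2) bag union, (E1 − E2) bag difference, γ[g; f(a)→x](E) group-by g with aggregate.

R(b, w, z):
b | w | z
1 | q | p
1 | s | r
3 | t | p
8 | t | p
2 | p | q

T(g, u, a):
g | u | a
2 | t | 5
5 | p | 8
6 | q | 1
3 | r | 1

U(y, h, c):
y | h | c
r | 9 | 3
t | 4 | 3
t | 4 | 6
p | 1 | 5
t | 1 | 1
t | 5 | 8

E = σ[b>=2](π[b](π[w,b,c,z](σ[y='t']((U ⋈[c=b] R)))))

σ filters on y, owned by the left side.
E' = σ[b>=2](π[b](π[w,b,c,z]((σ[y='t'](U) ⋈[c=b] R))))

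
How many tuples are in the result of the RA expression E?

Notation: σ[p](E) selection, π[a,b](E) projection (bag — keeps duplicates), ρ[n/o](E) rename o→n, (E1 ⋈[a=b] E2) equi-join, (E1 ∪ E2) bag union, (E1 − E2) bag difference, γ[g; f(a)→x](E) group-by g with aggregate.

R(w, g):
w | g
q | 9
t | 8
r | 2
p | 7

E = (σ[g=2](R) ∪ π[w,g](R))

Stepwise |·|:
  R → 4
  σ[g=2](R) → 1
  R → 4
  π[w,g](R) → 4
  (σ[g=2](R) ∪ π[w,g](R)) → 5

|E| = 5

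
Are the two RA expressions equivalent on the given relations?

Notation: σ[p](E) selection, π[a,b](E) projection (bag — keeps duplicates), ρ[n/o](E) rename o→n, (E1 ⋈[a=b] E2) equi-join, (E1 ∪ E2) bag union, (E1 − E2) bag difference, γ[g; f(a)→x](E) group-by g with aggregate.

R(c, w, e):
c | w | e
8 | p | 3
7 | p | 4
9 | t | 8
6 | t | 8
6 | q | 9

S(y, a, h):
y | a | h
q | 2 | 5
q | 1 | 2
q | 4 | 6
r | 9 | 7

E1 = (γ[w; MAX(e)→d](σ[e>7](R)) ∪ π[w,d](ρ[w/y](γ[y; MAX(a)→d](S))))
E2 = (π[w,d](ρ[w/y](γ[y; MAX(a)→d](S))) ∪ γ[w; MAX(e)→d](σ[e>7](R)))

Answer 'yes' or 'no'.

E1 stepwise |·|:
  R → 5
  σ[e>7](R) → 3
  γ[w; MAX(e)→d](σ[e>7](R)) → 2
  S → 4
  γ[y; MAX(a)→d](S) → 2
  ρ[w/y](γ[y; MAX(a)→d](S)) → 2
  π[w,d](ρ[w/y](γ[y; MAX(a)→d](S))) → 2
  (γ[w; MAX(e)→d](σ[e>7](R)) ∪ π[w,d](ρ[w/y](γ[y; MAX(a)→d](S)))) → 4
E2 stepwise |·|:
  S → 4
  γ[y; MAX(a)→d](S) → 2
  ρ[w/y](γ[y; MAX(a)→d](S)) → 2
  π[w,d](ρ[w/y](γ[y; MAX(a)→d](S))) → 2
  R → 5
  σ[e>7](R) → 3
  γ[w; MAX(e)→d](σ[e>7](R)) → 2
  (π[w,d](ρ[w/y](γ[y; MAX(a)→d](S))) ∪ γ[w; MAX(e)→d](σ[e>7](R))) → 4

E1 and E2 produce the same multiset:
w | d
q | 4
q | 9
r | 9
t | 8

yes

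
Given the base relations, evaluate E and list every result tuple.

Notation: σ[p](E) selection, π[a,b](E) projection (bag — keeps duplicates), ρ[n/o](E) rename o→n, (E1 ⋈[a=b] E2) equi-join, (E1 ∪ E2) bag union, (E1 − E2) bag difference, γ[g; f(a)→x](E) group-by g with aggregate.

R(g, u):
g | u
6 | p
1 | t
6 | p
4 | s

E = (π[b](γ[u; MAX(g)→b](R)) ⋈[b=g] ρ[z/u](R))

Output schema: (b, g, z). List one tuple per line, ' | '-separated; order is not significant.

Per-node cardinality:
  R → 4
  γ[u; MAX(g)→b](R) → 3
  π[b](γ[u; MAX(g)→b](R)) → 3
  R → 4
  ρ[z/u](R) → 4
  (π[b](γ[u; MAX(g)→b](R)) ⋈[b=g] ρ[z/u](R)) → 4

== RESULT ==
b | g | z
1 | 1 | t
4 | 4 | s
6 | 6 | p
6 | 6 | p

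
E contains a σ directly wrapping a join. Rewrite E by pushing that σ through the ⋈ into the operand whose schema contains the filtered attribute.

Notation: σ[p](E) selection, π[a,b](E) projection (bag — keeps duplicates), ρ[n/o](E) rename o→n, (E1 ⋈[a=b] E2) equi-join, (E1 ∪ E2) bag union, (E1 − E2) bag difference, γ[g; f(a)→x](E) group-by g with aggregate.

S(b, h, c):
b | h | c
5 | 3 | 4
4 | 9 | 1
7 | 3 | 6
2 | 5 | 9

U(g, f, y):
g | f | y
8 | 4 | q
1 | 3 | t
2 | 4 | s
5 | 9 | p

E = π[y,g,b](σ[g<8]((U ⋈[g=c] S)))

σ filters on g, owned by the left side.
E' = π[y,g,b]((σ[g<8](U) ⋈[g=c] S))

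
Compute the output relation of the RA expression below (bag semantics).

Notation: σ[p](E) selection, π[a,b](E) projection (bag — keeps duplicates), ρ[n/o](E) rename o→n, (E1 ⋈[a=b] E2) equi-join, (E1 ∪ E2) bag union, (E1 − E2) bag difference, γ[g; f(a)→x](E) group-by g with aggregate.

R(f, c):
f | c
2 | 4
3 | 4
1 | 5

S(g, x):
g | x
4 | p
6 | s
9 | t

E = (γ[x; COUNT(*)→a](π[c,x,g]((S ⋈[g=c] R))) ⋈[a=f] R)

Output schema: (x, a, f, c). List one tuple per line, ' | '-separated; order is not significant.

Subexpression sizes:
  S → 3
  R → 3
  (S ⋈[g=c] R) → 2
  π[c,x,g]((S ⋈[g=c] R)) → 2
  γ[x; COUNT(*)→a](π[c,x,g]((S ⋈[g=c] R))) → 1
  R → 3
  (γ[x; COUNT(*)→a](π[c,x,g]((S ⋈[g=c] R))) ⋈[a=f] R) → 1

== RESULT ==
x | a | f | c
p | 2 | 2 | 4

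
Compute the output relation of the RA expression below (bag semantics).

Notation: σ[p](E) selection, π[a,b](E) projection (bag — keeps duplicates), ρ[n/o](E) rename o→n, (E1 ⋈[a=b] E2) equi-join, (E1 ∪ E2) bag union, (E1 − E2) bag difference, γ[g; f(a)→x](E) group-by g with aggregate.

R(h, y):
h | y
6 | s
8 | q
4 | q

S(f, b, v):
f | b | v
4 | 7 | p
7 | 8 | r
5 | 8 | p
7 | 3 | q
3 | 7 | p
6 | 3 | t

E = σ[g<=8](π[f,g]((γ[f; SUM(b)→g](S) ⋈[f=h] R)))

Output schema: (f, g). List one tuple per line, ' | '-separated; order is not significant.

Per-node cardinality:
  S → 6
  γ[f; SUM(b)→g](S) → 5
  R → 3
  (γ[f; SUM(b)→g](S) ⋈[f=h] R) → 2
  π[f,g]((γ[f; SUM(b)→g](S) ⋈[f=h] R)) → 2
  σ[g<=8](π[f,g]((γ[f; SUM(b)→g](S) ⋈[f=h] R))) → 2

== RESULT ==
f | g
4 | 7
6 | 3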